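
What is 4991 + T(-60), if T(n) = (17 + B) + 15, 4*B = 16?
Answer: 5027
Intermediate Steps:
B = 4 (B = (¼)*16 = 4)
T(n) = 36 (T(n) = (17 + 4) + 15 = 21 + 15 = 36)
4991 + T(-60) = 4991 + 36 = 5027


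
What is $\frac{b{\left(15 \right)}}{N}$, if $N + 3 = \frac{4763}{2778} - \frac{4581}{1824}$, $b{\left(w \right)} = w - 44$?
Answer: $\frac{24490848}{3206587} \approx 7.6377$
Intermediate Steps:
$b{\left(w \right)} = -44 + w$
$N = - \frac{3206587}{844512}$ ($N = -3 + \left(\frac{4763}{2778} - \frac{4581}{1824}\right) = -3 + \left(4763 \cdot \frac{1}{2778} - \frac{1527}{608}\right) = -3 + \left(\frac{4763}{2778} - \frac{1527}{608}\right) = -3 - \frac{673051}{844512} = - \frac{3206587}{844512} \approx -3.797$)
$\frac{b{\left(15 \right)}}{N} = \frac{-44 + 15}{- \frac{3206587}{844512}} = \left(-29\right) \left(- \frac{844512}{3206587}\right) = \frac{24490848}{3206587}$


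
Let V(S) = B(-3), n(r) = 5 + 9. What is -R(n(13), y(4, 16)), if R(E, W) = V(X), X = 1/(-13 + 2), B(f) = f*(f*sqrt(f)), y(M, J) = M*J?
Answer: -9*I*sqrt(3) ≈ -15.588*I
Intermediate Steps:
y(M, J) = J*M
n(r) = 14
B(f) = f**(5/2) (B(f) = f*f**(3/2) = f**(5/2))
X = -1/11 (X = 1/(-11) = -1/11 ≈ -0.090909)
V(S) = 9*I*sqrt(3) (V(S) = (-3)**(5/2) = 9*I*sqrt(3))
R(E, W) = 9*I*sqrt(3)
-R(n(13), y(4, 16)) = -9*I*sqrt(3)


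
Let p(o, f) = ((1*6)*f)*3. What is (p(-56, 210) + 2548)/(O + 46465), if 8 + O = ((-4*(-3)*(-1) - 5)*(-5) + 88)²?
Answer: 3164/38193 ≈ 0.082842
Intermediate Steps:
p(o, f) = 18*f (p(o, f) = (6*f)*3 = 18*f)
O = 29921 (O = -8 + ((-4*(-3)*(-1) - 5)*(-5) + 88)² = -8 + ((12*(-1) - 5)*(-5) + 88)² = -8 + ((-12 - 5)*(-5) + 88)² = -8 + (-17*(-5) + 88)² = -8 + (85 + 88)² = -8 + 173² = -8 + 29929 = 29921)
(p(-56, 210) + 2548)/(O + 46465) = (18*210 + 2548)/(29921 + 46465) = (3780 + 2548)/76386 = 6328*(1/76386) = 3164/38193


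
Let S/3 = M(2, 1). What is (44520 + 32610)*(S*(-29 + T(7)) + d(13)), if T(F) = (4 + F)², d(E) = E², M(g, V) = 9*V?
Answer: 204625890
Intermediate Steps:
S = 27 (S = 3*(9*1) = 3*9 = 27)
(44520 + 32610)*(S*(-29 + T(7)) + d(13)) = (44520 + 32610)*(27*(-29 + (4 + 7)²) + 13²) = 77130*(27*(-29 + 11²) + 169) = 77130*(27*(-29 + 121) + 169) = 77130*(27*92 + 169) = 77130*(2484 + 169) = 77130*2653 = 204625890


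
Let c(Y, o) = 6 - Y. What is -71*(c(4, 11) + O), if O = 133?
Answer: -9585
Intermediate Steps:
-71*(c(4, 11) + O) = -71*((6 - 1*4) + 133) = -71*((6 - 4) + 133) = -71*(2 + 133) = -71*135 = -9585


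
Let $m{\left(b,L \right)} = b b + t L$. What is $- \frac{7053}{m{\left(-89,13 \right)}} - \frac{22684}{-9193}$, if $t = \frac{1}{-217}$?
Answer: $\frac{8306787201}{5267110964} \approx 1.5771$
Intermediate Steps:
$t = - \frac{1}{217} \approx -0.0046083$
$m{\left(b,L \right)} = b^{2} - \frac{L}{217}$ ($m{\left(b,L \right)} = b b - \frac{L}{217} = b^{2} - \frac{L}{217}$)
$- \frac{7053}{m{\left(-89,13 \right)}} - \frac{22684}{-9193} = - \frac{7053}{\left(-89\right)^{2} - \frac{13}{217}} - \frac{22684}{-9193} = - \frac{7053}{7921 - \frac{13}{217}} - - \frac{22684}{9193} = - \frac{7053}{\frac{1718844}{217}} + \frac{22684}{9193} = \left(-7053\right) \frac{217}{1718844} + \frac{22684}{9193} = - \frac{510167}{572948} + \frac{22684}{9193} = \frac{8306787201}{5267110964}$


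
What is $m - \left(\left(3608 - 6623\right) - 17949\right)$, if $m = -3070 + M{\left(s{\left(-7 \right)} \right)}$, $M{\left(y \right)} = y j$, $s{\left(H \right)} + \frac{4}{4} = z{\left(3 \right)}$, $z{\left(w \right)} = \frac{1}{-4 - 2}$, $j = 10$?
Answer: $\frac{53647}{3} \approx 17882.0$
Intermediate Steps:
$z{\left(w \right)} = - \frac{1}{6}$ ($z{\left(w \right)} = \frac{1}{-6} = - \frac{1}{6}$)
$s{\left(H \right)} = - \frac{7}{6}$ ($s{\left(H \right)} = -1 - \frac{1}{6} = - \frac{7}{6}$)
$M{\left(y \right)} = 10 y$ ($M{\left(y \right)} = y 10 = 10 y$)
$m = - \frac{9245}{3}$ ($m = -3070 + 10 \left(- \frac{7}{6}\right) = -3070 - \frac{35}{3} = - \frac{9245}{3} \approx -3081.7$)
$m - \left(\left(3608 - 6623\right) - 17949\right) = - \frac{9245}{3} - \left(\left(3608 - 6623\right) - 17949\right) = - \frac{9245}{3} - \left(-3015 - 17949\right) = - \frac{9245}{3} - -20964 = - \frac{9245}{3} + 20964 = \frac{53647}{3}$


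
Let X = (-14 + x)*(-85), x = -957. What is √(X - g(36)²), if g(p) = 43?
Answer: √80686 ≈ 284.05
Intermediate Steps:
X = 82535 (X = (-14 - 957)*(-85) = -971*(-85) = 82535)
√(X - g(36)²) = √(82535 - 1*43²) = √(82535 - 1*1849) = √(82535 - 1849) = √80686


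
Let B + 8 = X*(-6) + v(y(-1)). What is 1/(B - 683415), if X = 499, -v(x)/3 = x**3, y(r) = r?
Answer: -1/686414 ≈ -1.4568e-6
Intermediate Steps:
v(x) = -3*x**3
B = -2999 (B = -8 + (499*(-6) - 3*(-1)**3) = -8 + (-2994 - 3*(-1)) = -8 + (-2994 + 3) = -8 - 2991 = -2999)
1/(B - 683415) = 1/(-2999 - 683415) = 1/(-686414) = -1/686414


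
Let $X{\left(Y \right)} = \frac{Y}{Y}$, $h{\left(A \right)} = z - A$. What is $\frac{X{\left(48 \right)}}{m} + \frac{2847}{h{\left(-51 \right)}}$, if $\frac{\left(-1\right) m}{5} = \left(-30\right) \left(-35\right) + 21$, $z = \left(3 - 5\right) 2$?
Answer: $\frac{15245638}{251685} \approx 60.574$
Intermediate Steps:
$z = -4$ ($z = \left(-2\right) 2 = -4$)
$h{\left(A \right)} = -4 - A$
$m = -5355$ ($m = - 5 \left(\left(-30\right) \left(-35\right) + 21\right) = - 5 \left(1050 + 21\right) = \left(-5\right) 1071 = -5355$)
$X{\left(Y \right)} = 1$
$\frac{X{\left(48 \right)}}{m} + \frac{2847}{h{\left(-51 \right)}} = 1 \frac{1}{-5355} + \frac{2847}{-4 - -51} = 1 \left(- \frac{1}{5355}\right) + \frac{2847}{-4 + 51} = - \frac{1}{5355} + \frac{2847}{47} = \frac{15245638}{251685}$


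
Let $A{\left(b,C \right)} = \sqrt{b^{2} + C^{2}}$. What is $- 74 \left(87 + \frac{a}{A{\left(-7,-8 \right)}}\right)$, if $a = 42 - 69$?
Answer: $-6438 + \frac{1998 \sqrt{113}}{113} \approx -6250.0$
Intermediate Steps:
$a = -27$
$A{\left(b,C \right)} = \sqrt{C^{2} + b^{2}}$
$- 74 \left(87 + \frac{a}{A{\left(-7,-8 \right)}}\right) = - 74 \left(87 - \frac{27}{\sqrt{\left(-8\right)^{2} + \left(-7\right)^{2}}}\right) = - 74 \left(87 - \frac{27}{\sqrt{64 + 49}}\right) = - 74 \left(87 - \frac{27}{\sqrt{113}}\right) = - 74 \left(87 - 27 \frac{\sqrt{113}}{113}\right) = - 74 \left(87 - \frac{27 \sqrt{113}}{113}\right) = -6438 + \frac{1998 \sqrt{113}}{113}$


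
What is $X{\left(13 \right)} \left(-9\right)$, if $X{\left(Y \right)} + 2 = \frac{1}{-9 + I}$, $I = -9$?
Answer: $\frac{37}{2} \approx 18.5$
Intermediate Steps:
$X{\left(Y \right)} = - \frac{37}{18}$ ($X{\left(Y \right)} = -2 + \frac{1}{-9 - 9} = -2 + \frac{1}{-18} = -2 - \frac{1}{18} = - \frac{37}{18}$)
$X{\left(13 \right)} \left(-9\right) = \left(- \frac{37}{18}\right) \left(-9\right) = \frac{37}{2}$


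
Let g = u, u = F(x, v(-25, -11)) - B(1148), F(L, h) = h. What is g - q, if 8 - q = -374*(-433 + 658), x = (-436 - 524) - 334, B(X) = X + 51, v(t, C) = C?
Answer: -85368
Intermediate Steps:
B(X) = 51 + X
x = -1294 (x = -960 - 334 = -1294)
q = 84158 (q = 8 - (-374)*(-433 + 658) = 8 - (-374)*225 = 8 - 1*(-84150) = 8 + 84150 = 84158)
u = -1210 (u = -11 - (51 + 1148) = -11 - 1*1199 = -11 - 1199 = -1210)
g = -1210
g - q = -1210 - 1*84158 = -1210 - 84158 = -85368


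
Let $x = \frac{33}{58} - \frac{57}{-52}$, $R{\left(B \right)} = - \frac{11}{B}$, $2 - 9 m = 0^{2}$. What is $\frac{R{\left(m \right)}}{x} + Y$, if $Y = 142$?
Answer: $\frac{31324}{279} \approx 112.27$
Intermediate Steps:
$m = \frac{2}{9}$ ($m = \frac{2}{9} - \frac{0^{2}}{9} = \frac{2}{9} - 0 = \frac{2}{9} + 0 = \frac{2}{9} \approx 0.22222$)
$x = \frac{2511}{1508}$ ($x = 33 \cdot \frac{1}{58} - - \frac{57}{52} = \frac{33}{58} + \frac{57}{52} = \frac{2511}{1508} \approx 1.6651$)
$\frac{R{\left(m \right)}}{x} + Y = \frac{\left(-11\right) \frac{1}{\frac{2}{9}}}{\frac{2511}{1508}} + 142 = \frac{1508 \left(\left(-11\right) \frac{9}{2}\right)}{2511} + 142 = \frac{1508}{2511} \left(- \frac{99}{2}\right) + 142 = - \frac{8294}{279} + 142 = \frac{31324}{279}$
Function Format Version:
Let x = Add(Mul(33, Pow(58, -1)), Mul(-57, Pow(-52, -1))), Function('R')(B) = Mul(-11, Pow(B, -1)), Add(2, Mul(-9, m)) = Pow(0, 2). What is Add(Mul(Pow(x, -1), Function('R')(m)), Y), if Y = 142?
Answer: Rational(31324, 279) ≈ 112.27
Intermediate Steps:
m = Rational(2, 9) (m = Add(Rational(2, 9), Mul(Rational(-1, 9), Pow(0, 2))) = Add(Rational(2, 9), Mul(Rational(-1, 9), 0)) = Add(Rational(2, 9), 0) = Rational(2, 9) ≈ 0.22222)
x = Rational(2511, 1508) (x = Add(Mul(33, Rational(1, 58)), Mul(-57, Rational(-1, 52))) = Add(Rational(33, 58), Rational(57, 52)) = Rational(2511, 1508) ≈ 1.6651)
Add(Mul(Pow(x, -1), Function('R')(m)), Y) = Add(Mul(Pow(Rational(2511, 1508), -1), Mul(-11, Pow(Rational(2, 9), -1))), 142) = Add(Mul(Rational(1508, 2511), Mul(-11, Rational(9, 2))), 142) = Add(Mul(Rational(1508, 2511), Rational(-99, 2)), 142) = Add(Rational(-8294, 279), 142) = Rational(31324, 279)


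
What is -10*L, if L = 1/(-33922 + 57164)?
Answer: -5/11621 ≈ -0.00043026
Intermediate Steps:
L = 1/23242 ≈ 4.3026e-5
-10*L = -10*1/23242 = -5/11621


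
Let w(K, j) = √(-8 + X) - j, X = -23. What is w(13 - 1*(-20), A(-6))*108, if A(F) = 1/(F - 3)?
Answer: 12 + 108*I*√31 ≈ 12.0 + 601.32*I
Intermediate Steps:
A(F) = 1/(-3 + F)
w(K, j) = -j + I*√31 (w(K, j) = √(-8 - 23) - j = √(-31) - j = I*√31 - j = -j + I*√31)
w(13 - 1*(-20), A(-6))*108 = (-1/(-3 - 6) + I*√31)*108 = (-1/(-9) + I*√31)*108 = (-1*(-⅑) + I*√31)*108 = (⅑ + I*√31)*108 = 12 + 108*I*√31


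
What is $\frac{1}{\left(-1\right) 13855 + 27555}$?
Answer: $\frac{1}{13700} \approx 7.2993 \cdot 10^{-5}$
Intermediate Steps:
$\frac{1}{\left(-1\right) 13855 + 27555} = \frac{1}{-13855 + 27555} = \frac{1}{13700}$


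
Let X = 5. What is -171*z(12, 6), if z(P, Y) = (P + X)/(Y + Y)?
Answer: -969/4 ≈ -242.25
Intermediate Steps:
z(P, Y) = (5 + P)/(2*Y) (z(P, Y) = (P + 5)/(Y + Y) = (5 + P)/((2*Y)) = (5 + P)*(1/(2*Y)) = (5 + P)/(2*Y))
-171*z(12, 6) = -171*(5 + 12)/(2*6) = -171*17/(2*6) = -171*17/12 = -969/4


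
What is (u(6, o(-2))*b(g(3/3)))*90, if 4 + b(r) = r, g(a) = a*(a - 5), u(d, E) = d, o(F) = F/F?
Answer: -4320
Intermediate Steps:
o(F) = 1
g(a) = a*(-5 + a)
b(r) = -4 + r
(u(6, o(-2))*b(g(3/3)))*90 = (6*(-4 + (3/3)*(-5 + 3/3)))*90 = (6*(-4 + (3*(1/3))*(-5 + 3*(1/3))))*90 = (6*(-4 + 1*(-5 + 1)))*90 = (6*(-4 + 1*(-4)))*90 = (6*(-4 - 4))*90 = (6*(-8))*90 = -48*90 = -4320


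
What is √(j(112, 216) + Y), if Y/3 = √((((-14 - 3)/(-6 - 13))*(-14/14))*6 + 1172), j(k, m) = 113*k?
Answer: √(4568816 + 57*√421154)/19 ≈ 112.95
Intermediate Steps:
Y = 3*√421154/19 (Y = 3*√((((-14 - 3)/(-6 - 13))*(-14/14))*6 + 1172) = 3*√(((-17/(-19))*(-14*1/14))*6 + 1172) = 3*√((-17*(-1/19)*(-1))*6 + 1172) = 3*√(((17/19)*(-1))*6 + 1172) = 3*√(-17/19*6 + 1172) = 3*√(-102/19 + 1172) = 3*√(22166/19) = 3*(√421154/19) = 3*√421154/19 ≈ 102.47)
√(j(112, 216) + Y) = √(113*112 + 3*√421154/19) = √(12656 + 3*√421154/19)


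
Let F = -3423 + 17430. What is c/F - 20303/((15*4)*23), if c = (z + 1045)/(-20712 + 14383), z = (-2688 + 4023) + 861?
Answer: -3726442183/253286580 ≈ -14.712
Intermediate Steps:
z = 2196 (z = 1335 + 861 = 2196)
F = 14007
c = -3241/6329 (c = (2196 + 1045)/(-20712 + 14383) = 3241/(-6329) = 3241*(-1/6329) = -3241/6329 ≈ -0.51209)
c/F - 20303/((15*4)*23) = -3241/6329/14007 - 20303/((15*4)*23) = -3241/6329*1/14007 - 20303/(60*23) = -463/12664329 - 20303/1380 = -3726442183/253286580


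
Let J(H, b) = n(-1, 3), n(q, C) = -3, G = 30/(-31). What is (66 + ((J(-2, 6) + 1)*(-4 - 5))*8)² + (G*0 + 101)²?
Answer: 54301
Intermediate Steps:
G = -30/31 (G = 30*(-1/31) = -30/31 ≈ -0.96774)
J(H, b) = -3
(66 + ((J(-2, 6) + 1)*(-4 - 5))*8)² + (G*0 + 101)² = (66 + ((-3 + 1)*(-4 - 5))*8)² + (-30/31*0 + 101)² = (66 - 2*(-9)*8)² + (0 + 101)² = (66 + 18*8)² + 101² = (66 + 144)² + 10201 = 210² + 10201 = 44100 + 10201 = 54301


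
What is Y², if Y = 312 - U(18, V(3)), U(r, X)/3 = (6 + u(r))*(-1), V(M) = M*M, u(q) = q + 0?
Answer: 147456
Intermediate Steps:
u(q) = q
V(M) = M²
U(r, X) = -18 - 3*r (U(r, X) = 3*((6 + r)*(-1)) = 3*(-6 - r) = -18 - 3*r)
Y = 384 (Y = 312 - (-18 - 3*18) = 312 - (-18 - 54) = 312 - 1*(-72) = 312 + 72 = 384)
Y² = 384² = 147456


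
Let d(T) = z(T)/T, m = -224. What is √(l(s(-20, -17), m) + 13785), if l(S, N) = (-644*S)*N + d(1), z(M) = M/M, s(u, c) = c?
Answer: I*√2438566 ≈ 1561.6*I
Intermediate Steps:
z(M) = 1
d(T) = 1/T
l(S, N) = 1 - 644*N*S (l(S, N) = (-644*S)*N + 1/1 = -644*N*S + 1 = 1 - 644*N*S)
√(l(s(-20, -17), m) + 13785) = √((1 - 644*(-224)*(-17)) + 13785) = √((1 - 2452352) + 13785) = √(-2452351 + 13785) = √(-2438566) = I*√2438566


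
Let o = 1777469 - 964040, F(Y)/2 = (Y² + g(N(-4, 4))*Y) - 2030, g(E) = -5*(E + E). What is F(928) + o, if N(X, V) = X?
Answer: 2605977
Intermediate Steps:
g(E) = -10*E
F(Y) = -4060 + 2*Y² + 80*Y (F(Y) = 2*((Y² + (-10*(-4))*Y) - 2030) = 2*((Y² + 40*Y) - 2030) = 2*(-2030 + Y² + 40*Y) = -4060 + 2*Y² + 80*Y)
o = 813429
F(928) + o = (-4060 + 2*928² + 80*928) + 813429 = (-4060 + 2*861184 + 74240) + 813429 = (-4060 + 1722368 + 74240) + 813429 = 1792548 + 813429 = 2605977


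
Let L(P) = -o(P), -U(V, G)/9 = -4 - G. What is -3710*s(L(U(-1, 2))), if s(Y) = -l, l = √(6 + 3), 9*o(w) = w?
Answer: 11130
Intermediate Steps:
o(w) = w/9
U(V, G) = 36 + 9*G (U(V, G) = -9*(-4 - G) = 36 + 9*G)
l = 3 (l = √9 = 3)
L(P) = -P/9
s(Y) = -3 (s(Y) = -1*3 = -3)
-3710*s(L(U(-1, 2))) = -3710*(-3) = 11130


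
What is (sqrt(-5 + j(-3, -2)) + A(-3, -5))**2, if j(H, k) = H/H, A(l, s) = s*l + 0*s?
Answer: 221 + 60*I ≈ 221.0 + 60.0*I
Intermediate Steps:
A(l, s) = l*s (A(l, s) = l*s + 0 = l*s)
j(H, k) = 1
(sqrt(-5 + j(-3, -2)) + A(-3, -5))**2 = (sqrt(-5 + 1) - 3*(-5))**2 = (sqrt(-4) + 15)**2 = (2*I + 15)**2 = (15 + 2*I)**2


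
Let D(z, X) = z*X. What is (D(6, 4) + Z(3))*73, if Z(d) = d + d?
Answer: 2190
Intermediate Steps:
Z(d) = 2*d
D(z, X) = X*z
(D(6, 4) + Z(3))*73 = (4*6 + 2*3)*73 = (24 + 6)*73 = 30*73 = 2190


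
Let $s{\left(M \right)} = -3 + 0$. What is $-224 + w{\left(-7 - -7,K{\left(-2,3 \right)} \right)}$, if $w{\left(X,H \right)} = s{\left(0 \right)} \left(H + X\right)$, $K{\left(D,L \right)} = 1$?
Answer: $-227$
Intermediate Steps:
$s{\left(M \right)} = -3$
$w{\left(X,H \right)} = - 3 H - 3 X$ ($w{\left(X,H \right)} = - 3 \left(H + X\right) = - 3 H - 3 X$)
$-224 + w{\left(-7 - -7,K{\left(-2,3 \right)} \right)} = -224 - \left(3 + 3 \left(-7 - -7\right)\right) = -224 - \left(3 + 3 \left(-7 + 7\right)\right) = -224 - 3 = -227$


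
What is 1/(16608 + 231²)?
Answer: 1/69969 ≈ 1.4292e-5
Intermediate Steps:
1/(16608 + 231²) = 1/(16608 + 53361) = 1/69969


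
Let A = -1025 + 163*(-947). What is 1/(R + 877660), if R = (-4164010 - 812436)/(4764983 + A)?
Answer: 4609597/4045653926574 ≈ 1.1394e-6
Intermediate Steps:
A = -155386 (A = -1025 - 154361 = -155386)
R = -4976446/4609597 (R = (-4164010 - 812436)/(4764983 - 155386) = -4976446/4609597 ≈ -1.0796)
1/(R + 877660) = 1/(-4976446/4609597 + 877660) = 1/(4045653926574/4609597) = 4609597/4045653926574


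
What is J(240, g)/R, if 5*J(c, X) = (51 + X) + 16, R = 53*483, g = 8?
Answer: 5/8533 ≈ 0.00058596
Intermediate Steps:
R = 25599
J(c, X) = 67/5 + X/5 (J(c, X) = ((51 + X) + 16)/5 = (67 + X)/5 = 67/5 + X/5)
J(240, g)/R = (67/5 + (1/5)*8)/25599 = (67/5 + 8/5)*(1/25599) = 15*(1/25599) = 5/8533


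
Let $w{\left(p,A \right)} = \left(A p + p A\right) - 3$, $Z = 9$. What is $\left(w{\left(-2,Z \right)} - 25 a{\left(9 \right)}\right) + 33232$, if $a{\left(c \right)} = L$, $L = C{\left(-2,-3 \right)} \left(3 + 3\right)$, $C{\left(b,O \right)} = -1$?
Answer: $33343$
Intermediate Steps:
$L = -6$ ($L = - (3 + 3) = \left(-1\right) 6 = -6$)
$a{\left(c \right)} = -6$
$w{\left(p,A \right)} = -3 + 2 A p$ ($w{\left(p,A \right)} = \left(A p + A p\right) - 3 = 2 A p - 3 = -3 + 2 A p$)
$\left(w{\left(-2,Z \right)} - 25 a{\left(9 \right)}\right) + 33232 = \left(\left(-3 + 2 \cdot 9 \left(-2\right)\right) - -150\right) + 33232 = \left(\left(-3 - 36\right) + 150\right) + 33232 = \left(-39 + 150\right) + 33232 = 111 + 33232 = 33343$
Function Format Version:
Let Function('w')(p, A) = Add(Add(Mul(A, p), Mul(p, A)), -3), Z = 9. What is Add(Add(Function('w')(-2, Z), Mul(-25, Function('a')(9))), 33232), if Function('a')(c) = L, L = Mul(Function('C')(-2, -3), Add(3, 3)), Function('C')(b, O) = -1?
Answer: 33343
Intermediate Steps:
L = -6 (L = Mul(-1, Add(3, 3)) = Mul(-1, 6) = -6)
Function('a')(c) = -6
Function('w')(p, A) = Add(-3, Mul(2, A, p)) (Function('w')(p, A) = Add(Add(Mul(A, p), Mul(A, p)), -3) = Add(Mul(2, A, p), -3) = Add(-3, Mul(2, A, p)))
Add(Add(Function('w')(-2, Z), Mul(-25, Function('a')(9))), 33232) = Add(Add(Add(-3, Mul(2, 9, -2)), Mul(-25, -6)), 33232) = Add(Add(Add(-3, -36), 150), 33232) = Add(Add(-39, 150), 33232) = Add(111, 33232) = 33343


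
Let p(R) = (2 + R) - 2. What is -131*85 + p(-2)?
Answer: -11137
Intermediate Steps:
p(R) = R
-131*85 + p(-2) = -131*85 - 2 = -11135 - 2 = -11137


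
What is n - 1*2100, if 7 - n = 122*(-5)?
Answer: -1483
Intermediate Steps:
n = 617 (n = 7 - 122*(-5) = 7 - 1*(-610) = 7 + 610 = 617)
n - 1*2100 = 617 - 1*2100 = 617 - 2100 = -1483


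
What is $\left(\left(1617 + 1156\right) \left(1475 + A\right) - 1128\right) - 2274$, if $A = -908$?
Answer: $1568889$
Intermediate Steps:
$\left(\left(1617 + 1156\right) \left(1475 + A\right) - 1128\right) - 2274 = \left(\left(1617 + 1156\right) \left(1475 - 908\right) - 1128\right) - 2274 = \left(2773 \cdot 567 - 1128\right) - 2274 = \left(1572291 - 1128\right) - 2274 = 1571163 - 2274 = 1568889$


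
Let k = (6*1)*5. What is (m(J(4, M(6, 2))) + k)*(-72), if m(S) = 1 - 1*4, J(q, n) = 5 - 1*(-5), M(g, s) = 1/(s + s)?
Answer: -1944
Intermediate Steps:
M(g, s) = 1/(2*s)
J(q, n) = 10 (J(q, n) = 5 + 5 = 10)
k = 30 (k = 6*5 = 30)
m(S) = -3 (m(S) = 1 - 4 = -3)
(m(J(4, M(6, 2))) + k)*(-72) = (-3 + 30)*(-72) = 27*(-72) = -1944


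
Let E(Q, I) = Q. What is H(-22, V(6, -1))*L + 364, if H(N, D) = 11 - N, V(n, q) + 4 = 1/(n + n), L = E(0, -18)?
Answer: 364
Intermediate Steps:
L = 0
V(n, q) = -4 + 1/(2*n) (V(n, q) = -4 + 1/(n + n) = -4 + 1/(2*n))
H(-22, V(6, -1))*L + 364 = (11 - 1*(-22))*0 + 364 = (11 + 22)*0 + 364 = 33*0 + 364 = 0 + 364 = 364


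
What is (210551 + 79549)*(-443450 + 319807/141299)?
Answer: -18177295177644300/141299 ≈ -1.2864e+11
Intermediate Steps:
(210551 + 79549)*(-443450 + 319807/141299) = 290100*(-443450 + 319807*(1/141299)) = 290100*(-443450 + 319807/141299) = 290100*(-62658721743/141299) = -18177295177644300/141299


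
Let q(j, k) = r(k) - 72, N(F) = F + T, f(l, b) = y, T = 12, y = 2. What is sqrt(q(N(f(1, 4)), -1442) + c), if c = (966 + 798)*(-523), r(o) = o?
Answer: I*sqrt(924086) ≈ 961.29*I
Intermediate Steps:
f(l, b) = 2
c = -922572 (c = 1764*(-523) = -922572)
N(F) = 12 + F (N(F) = F + 12 = 12 + F)
q(j, k) = -72 + k (q(j, k) = k - 72 = -72 + k)
sqrt(q(N(f(1, 4)), -1442) + c) = sqrt((-72 - 1442) - 922572) = sqrt(-1514 - 922572) = sqrt(-924086) = I*sqrt(924086)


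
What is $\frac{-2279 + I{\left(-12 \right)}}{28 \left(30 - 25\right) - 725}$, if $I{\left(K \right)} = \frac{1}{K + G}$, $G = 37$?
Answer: $\frac{56974}{14625} \approx 3.8957$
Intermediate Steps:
$I{\left(K \right)} = \frac{1}{37 + K}$ ($I{\left(K \right)} = \frac{1}{K + 37} = \frac{1}{37 + K}$)
$\frac{-2279 + I{\left(-12 \right)}}{28 \left(30 - 25\right) - 725} = \frac{-2279 + \frac{1}{37 - 12}}{28 \left(30 - 25\right) - 725} = \frac{-2279 + \frac{1}{25}}{28 \cdot 5 - 725} = \frac{-2279 + \frac{1}{25}}{140 - 725} = - \frac{56974}{25 \left(-585\right)} = \left(- \frac{56974}{25}\right) \left(- \frac{1}{585}\right) = \frac{56974}{14625}$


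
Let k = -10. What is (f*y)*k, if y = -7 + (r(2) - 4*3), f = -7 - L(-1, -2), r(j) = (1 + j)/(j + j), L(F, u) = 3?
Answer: -1825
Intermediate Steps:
r(j) = (1 + j)/(2*j) (r(j) = (1 + j)/((2*j)) = (1 + j)*(1/(2*j)) = (1 + j)/(2*j))
f = -10 (f = -7 - 1*3 = -7 - 3 = -10)
y = -73/4 (y = -7 + ((½)*(1 + 2)/2 - 4*3) = -7 + ((½)*(½)*3 - 12) = -7 + (¾ - 12) = -7 - 45/4 = -73/4 ≈ -18.250)
(f*y)*k = -10*(-73/4)*(-10) = (365/2)*(-10) = -1825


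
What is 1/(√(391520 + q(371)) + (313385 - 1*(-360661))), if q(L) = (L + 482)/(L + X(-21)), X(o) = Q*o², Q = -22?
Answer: 6289523226/4239424319120129 - √34088683523377/4239424319120129 ≈ 1.4822e-6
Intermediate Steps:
X(o) = -22*o²
q(L) = (482 + L)/(-9702 + L) (q(L) = (L + 482)/(L - 22*(-21)²) = (482 + L)/(L - 22*441) = (482 + L)/(L - 9702) = (482 + L)/(-9702 + L))
1/(√(391520 + q(371)) + (313385 - 1*(-360661))) = 1/(√(391520 + (482 + 371)/(-9702 + 371)) + (313385 - 1*(-360661))) = 1/(√(391520 + 853/(-9331)) + (313385 + 360661)) = 1/(√(391520 - 1/9331*853) + 674046) = 1/(√(391520 - 853/9331) + 674046) = 1/(√(3653272267/9331) + 674046) = 1/(√34088683523377/9331 + 674046) = 1/(674046 + √34088683523377/9331)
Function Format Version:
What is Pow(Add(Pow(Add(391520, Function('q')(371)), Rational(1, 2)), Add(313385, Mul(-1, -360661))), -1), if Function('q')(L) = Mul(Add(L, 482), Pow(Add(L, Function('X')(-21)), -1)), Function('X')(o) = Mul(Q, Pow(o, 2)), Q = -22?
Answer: Add(Rational(6289523226, 4239424319120129), Mul(Rational(-1, 4239424319120129), Pow(34088683523377, Rational(1, 2)))) ≈ 1.4822e-6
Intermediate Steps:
Function('X')(o) = Mul(-22, Pow(o, 2))
Function('q')(L) = Mul(Pow(Add(-9702, L), -1), Add(482, L)) (Function('q')(L) = Mul(Add(L, 482), Pow(Add(L, Mul(-22, Pow(-21, 2))), -1)) = Mul(Add(482, L), Pow(Add(L, Mul(-22, 441)), -1)) = Mul(Add(482, L), Pow(Add(L, -9702), -1)) = Mul(Add(482, L), Pow(Add(-9702, L), -1)) = Mul(Pow(Add(-9702, L), -1), Add(482, L)))
Pow(Add(Pow(Add(391520, Function('q')(371)), Rational(1, 2)), Add(313385, Mul(-1, -360661))), -1) = Pow(Add(Pow(Add(391520, Mul(Pow(Add(-9702, 371), -1), Add(482, 371))), Rational(1, 2)), Add(313385, Mul(-1, -360661))), -1) = Pow(Add(Pow(Add(391520, Mul(Pow(-9331, -1), 853)), Rational(1, 2)), Add(313385, 360661)), -1) = Pow(Add(Pow(Add(391520, Mul(Rational(-1, 9331), 853)), Rational(1, 2)), 674046), -1) = Pow(Add(Pow(Add(391520, Rational(-853, 9331)), Rational(1, 2)), 674046), -1) = Pow(Add(Pow(Rational(3653272267, 9331), Rational(1, 2)), 674046), -1) = Pow(Add(Mul(Rational(1, 9331), Pow(34088683523377, Rational(1, 2))), 674046), -1) = Pow(Add(674046, Mul(Rational(1, 9331), Pow(34088683523377, Rational(1, 2)))), -1)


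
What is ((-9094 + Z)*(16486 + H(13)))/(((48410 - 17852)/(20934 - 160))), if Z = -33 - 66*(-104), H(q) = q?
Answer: -387821880719/15279 ≈ -2.5383e+7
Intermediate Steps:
Z = 6831 (Z = -33 + 6864 = 6831)
((-9094 + Z)*(16486 + H(13)))/(((48410 - 17852)/(20934 - 160))) = ((-9094 + 6831)*(16486 + 13))/(((48410 - 17852)/(20934 - 160))) = (-2263*16499)/((30558/20774)) = -37337237/(30558*(1/20774)) = -37337237/15279/10387 = -37337237*10387/15279 = -387821880719/15279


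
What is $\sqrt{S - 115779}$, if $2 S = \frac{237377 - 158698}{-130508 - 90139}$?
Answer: $\frac{19 i \sqrt{3530823630}}{3318} \approx 340.26 i$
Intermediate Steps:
$S = - \frac{4141}{23226}$ ($S = \frac{\left(237377 - 158698\right) \frac{1}{-130508 - 90139}}{2} = \frac{78679 \frac{1}{-220647}}{2} = \frac{78679 \left(- \frac{1}{220647}\right)}{2} = \frac{1}{2} \left(- \frac{4141}{11613}\right) = - \frac{4141}{23226} \approx -0.17829$)
$\sqrt{S - 115779} = \sqrt{- \frac{4141}{23226} - 115779} = \sqrt{- \frac{2689087195}{23226}} = \frac{19 i \sqrt{3530823630}}{3318}$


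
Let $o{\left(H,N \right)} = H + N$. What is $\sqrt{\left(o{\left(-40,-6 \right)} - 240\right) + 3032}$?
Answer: $\sqrt{2746} \approx 52.402$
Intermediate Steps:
$\sqrt{\left(o{\left(-40,-6 \right)} - 240\right) + 3032} = \sqrt{\left(\left(-40 - 6\right) - 240\right) + 3032} = \sqrt{\left(-46 - 240\right) + 3032} = \sqrt{-286 + 3032} = \sqrt{2746}$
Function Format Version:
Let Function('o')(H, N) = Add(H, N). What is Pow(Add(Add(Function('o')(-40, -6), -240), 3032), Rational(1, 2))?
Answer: Pow(2746, Rational(1, 2)) ≈ 52.402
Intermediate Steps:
Pow(Add(Add(Function('o')(-40, -6), -240), 3032), Rational(1, 2)) = Pow(Add(Add(Add(-40, -6), -240), 3032), Rational(1, 2)) = Pow(Add(Add(-46, -240), 3032), Rational(1, 2)) = Pow(Add(-286, 3032), Rational(1, 2)) = Pow(2746, Rational(1, 2))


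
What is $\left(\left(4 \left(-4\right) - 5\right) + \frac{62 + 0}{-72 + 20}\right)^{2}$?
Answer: $\frac{332929}{676} \approx 492.5$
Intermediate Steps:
$\left(\left(4 \left(-4\right) - 5\right) + \frac{62 + 0}{-72 + 20}\right)^{2} = \left(\left(-16 - 5\right) + \frac{62}{-52}\right)^{2} = \left(-21 + 62 \left(- \frac{1}{52}\right)\right)^{2} = \left(-21 - \frac{31}{26}\right)^{2} = \left(- \frac{577}{26}\right)^{2} = \frac{332929}{676}$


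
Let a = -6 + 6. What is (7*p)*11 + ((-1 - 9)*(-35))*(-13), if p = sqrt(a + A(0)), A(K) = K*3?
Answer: -4550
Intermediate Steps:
a = 0
A(K) = 3*K
p = 0 (p = sqrt(0 + 3*0) = sqrt(0 + 0) = sqrt(0) = 0)
(7*p)*11 + ((-1 - 9)*(-35))*(-13) = (7*0)*11 + ((-1 - 9)*(-35))*(-13) = 0*11 - 10*(-35)*(-13) = 0 + 350*(-13) = 0 - 4550 = -4550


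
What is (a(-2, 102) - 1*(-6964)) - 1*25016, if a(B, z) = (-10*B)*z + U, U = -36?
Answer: -16048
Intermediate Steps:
a(B, z) = -36 - 10*B*z (a(B, z) = (-10*B)*z - 36 = -10*B*z - 36 = -36 - 10*B*z)
(a(-2, 102) - 1*(-6964)) - 1*25016 = ((-36 - 10*(-2)*102) - 1*(-6964)) - 1*25016 = ((-36 + 2040) + 6964) - 25016 = (2004 + 6964) - 25016 = 8968 - 25016 = -16048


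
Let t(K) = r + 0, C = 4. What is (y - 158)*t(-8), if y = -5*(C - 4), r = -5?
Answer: 790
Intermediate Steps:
y = 0 (y = -5*(4 - 4) = -5*0 = 0)
t(K) = -5 (t(K) = -5 + 0 = -5)
(y - 158)*t(-8) = (0 - 158)*(-5) = -158*(-5) = 790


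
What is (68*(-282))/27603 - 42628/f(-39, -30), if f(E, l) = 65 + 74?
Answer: -393108716/1278939 ≈ -307.37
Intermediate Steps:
f(E, l) = 139
(68*(-282))/27603 - 42628/f(-39, -30) = (68*(-282))/27603 - 42628/139 = -19176*1/27603 - 42628*1/139 = -6392/9201 - 42628/139 = -393108716/1278939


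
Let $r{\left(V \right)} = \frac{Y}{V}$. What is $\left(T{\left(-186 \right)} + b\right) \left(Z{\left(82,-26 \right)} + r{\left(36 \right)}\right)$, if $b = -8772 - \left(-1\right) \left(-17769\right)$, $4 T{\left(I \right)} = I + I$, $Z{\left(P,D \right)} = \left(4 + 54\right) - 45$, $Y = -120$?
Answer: $-257462$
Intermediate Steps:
$Z{\left(P,D \right)} = 13$ ($Z{\left(P,D \right)} = 58 - 45 = 13$)
$T{\left(I \right)} = \frac{I}{2}$ ($T{\left(I \right)} = \frac{I + I}{4} = \frac{2 I}{4} = \frac{I}{2}$)
$r{\left(V \right)} = - \frac{120}{V}$
$b = -26541$ ($b = -8772 - 17769 = -26541$)
$\left(T{\left(-186 \right)} + b\right) \left(Z{\left(82,-26 \right)} + r{\left(36 \right)}\right) = \left(\frac{1}{2} \left(-186\right) - 26541\right) \left(13 - \frac{120}{36}\right) = \left(-93 - 26541\right) \left(13 - \frac{10}{3}\right) = - 26634 \left(13 - \frac{10}{3}\right) = \left(-26634\right) \frac{29}{3} = -257462$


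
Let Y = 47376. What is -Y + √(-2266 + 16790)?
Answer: -47376 + 2*√3631 ≈ -47256.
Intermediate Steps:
-Y + √(-2266 + 16790) = -1*47376 + √(-2266 + 16790) = -47376 + √14524 = -47376 + 2*√3631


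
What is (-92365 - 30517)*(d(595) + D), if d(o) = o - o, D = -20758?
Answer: 2550784556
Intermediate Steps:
d(o) = 0
(-92365 - 30517)*(d(595) + D) = (-92365 - 30517)*(0 - 20758) = -122882*(-20758) = 2550784556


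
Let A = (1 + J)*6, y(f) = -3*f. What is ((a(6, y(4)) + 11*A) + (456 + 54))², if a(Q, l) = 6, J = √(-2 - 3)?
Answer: 316944 + 76824*I*√5 ≈ 3.1694e+5 + 1.7178e+5*I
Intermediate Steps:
J = I*√5 (J = √(-5) = I*√5 ≈ 2.2361*I)
A = 6 + 6*I*√5 (A = (1 + I*√5)*6 = 6 + 6*I*√5 ≈ 6.0 + 13.416*I)
((a(6, y(4)) + 11*A) + (456 + 54))² = ((6 + 11*(6 + 6*I*√5)) + (456 + 54))² = ((6 + (66 + 66*I*√5)) + 510)² = ((72 + 66*I*√5) + 510)² = (582 + 66*I*√5)²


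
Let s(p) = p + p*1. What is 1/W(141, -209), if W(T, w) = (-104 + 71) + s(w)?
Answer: -1/451 ≈ -0.0022173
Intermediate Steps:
s(p) = 2*p (s(p) = p + p = 2*p)
W(T, w) = -33 + 2*w (W(T, w) = (-104 + 71) + 2*w = -33 + 2*w)
1/W(141, -209) = 1/(-33 + 2*(-209)) = 1/(-33 - 418) = 1/(-451) = -1/451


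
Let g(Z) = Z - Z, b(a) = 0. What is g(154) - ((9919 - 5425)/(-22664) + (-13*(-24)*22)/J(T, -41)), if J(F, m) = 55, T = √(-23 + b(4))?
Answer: -7059933/56660 ≈ -124.60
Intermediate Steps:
g(Z) = 0
T = I*√23 (T = √(-23 + 0) = √(-23) = I*√23 ≈ 4.7958*I)
g(154) - ((9919 - 5425)/(-22664) + (-13*(-24)*22)/J(T, -41)) = 0 - ((9919 - 5425)/(-22664) + (-13*(-24)*22)/55) = 0 - (4494*(-1/22664) + (312*22)*(1/55)) = 0 - (-2247/11332 + 6864*(1/55)) = 0 - (-2247/11332 + 624/5) = 0 - 1*7059933/56660 = 0 - 7059933/56660 = -7059933/56660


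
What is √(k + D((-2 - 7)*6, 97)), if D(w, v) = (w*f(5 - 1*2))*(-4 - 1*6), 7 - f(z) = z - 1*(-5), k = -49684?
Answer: 4*I*√3139 ≈ 224.11*I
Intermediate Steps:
f(z) = 2 - z (f(z) = 7 - (z - 1*(-5)) = 7 - (z + 5) = 7 - (5 + z) = 7 + (-5 - z) = 2 - z)
D(w, v) = 10*w (D(w, v) = (w*(2 - (5 - 1*2)))*(-4 - 1*6) = (w*(2 - (5 - 2)))*(-4 - 6) = (w*(2 - 1*3))*(-10) = (w*(2 - 3))*(-10) = (w*(-1))*(-10) = -w*(-10) = 10*w)
√(k + D((-2 - 7)*6, 97)) = √(-49684 + 10*((-2 - 7)*6)) = √(-49684 + 10*(-9*6)) = √(-49684 + 10*(-54)) = √(-49684 - 540) = √(-50224) = 4*I*√3139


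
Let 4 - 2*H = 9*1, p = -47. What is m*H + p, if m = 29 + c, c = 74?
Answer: -609/2 ≈ -304.50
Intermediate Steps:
H = -5/2 (H = 2 - 9/2 = -5/2 ≈ -2.5000)
m = 103 (m = 29 + 74 = 103)
m*H + p = 103*(-5/2) - 47 = -515/2 - 47 = -609/2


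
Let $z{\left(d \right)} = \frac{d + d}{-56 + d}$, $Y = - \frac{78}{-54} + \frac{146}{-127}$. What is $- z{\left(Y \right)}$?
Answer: $\frac{674}{63671} \approx 0.010586$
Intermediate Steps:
$Y = \frac{337}{1143}$ ($Y = \left(-78\right) \left(- \frac{1}{54}\right) + 146 \left(- \frac{1}{127}\right) = \frac{13}{9} - \frac{146}{127} = \frac{337}{1143} \approx 0.29484$)
$z{\left(d \right)} = \frac{2 d}{-56 + d}$
$- z{\left(Y \right)} = - \frac{2 \cdot 337}{1143 \left(-56 + \frac{337}{1143}\right)} = - \frac{2 \cdot 337}{1143 \left(- \frac{63671}{1143}\right)} = - \frac{2 \cdot 337 \left(-1143\right)}{1143 \cdot 63671} = \left(-1\right) \left(- \frac{674}{63671}\right) = \frac{674}{63671}$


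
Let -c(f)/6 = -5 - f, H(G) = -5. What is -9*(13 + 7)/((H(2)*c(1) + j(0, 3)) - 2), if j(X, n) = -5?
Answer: 180/187 ≈ 0.96257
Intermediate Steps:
c(f) = 30 + 6*f (c(f) = -6*(-5 - f) = 30 + 6*f)
-9*(13 + 7)/((H(2)*c(1) + j(0, 3)) - 2) = -9*(13 + 7)/((-5*(30 + 6*1) - 5) - 2) = -180/((-5*(30 + 6) - 5) - 2) = -180/((-5*36 - 5) - 2) = -180/((-180 - 5) - 2) = -180/(-185 - 2) = -180/(-187) = -180*(-1)/187 = -9*(-20/187) = 180/187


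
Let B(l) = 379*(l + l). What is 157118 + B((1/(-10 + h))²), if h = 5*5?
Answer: 35352308/225 ≈ 1.5712e+5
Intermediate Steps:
h = 25
B(l) = 758*l (B(l) = 379*(2*l) = 758*l)
157118 + B((1/(-10 + h))²) = 157118 + 758*(1/(-10 + 25))² = 157118 + 758*(1/15)² = 157118 + 758*(1/225) = 157118 + 758/225 = 35352308/225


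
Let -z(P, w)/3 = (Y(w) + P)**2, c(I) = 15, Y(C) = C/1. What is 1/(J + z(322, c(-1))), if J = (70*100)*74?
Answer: 1/177293 ≈ 5.6404e-6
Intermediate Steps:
Y(C) = C (Y(C) = C*1 = C)
J = 518000 (J = 7000*74 = 518000)
z(P, w) = -3*(P + w)**2 (z(P, w) = -3*(w + P)**2 = -3*(P + w)**2)
1/(J + z(322, c(-1))) = 1/(518000 - 3*(322 + 15)**2) = 1/(518000 - 3*337**2) = 1/(518000 - 3*113569) = 1/(518000 - 340707) = 1/177293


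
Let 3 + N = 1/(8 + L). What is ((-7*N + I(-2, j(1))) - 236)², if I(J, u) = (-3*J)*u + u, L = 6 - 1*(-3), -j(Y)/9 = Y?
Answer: 22401289/289 ≈ 77513.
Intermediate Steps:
j(Y) = -9*Y
L = 9 (L = 6 + 3 = 9)
I(J, u) = u - 3*J*u (I(J, u) = -3*J*u + u = u - 3*J*u)
N = -50/17 (N = -3 + 1/(8 + 9) = -3 + 1/17 = -50/17 ≈ -2.9412)
((-7*N + I(-2, j(1))) - 236)² = ((-7*(-50/17) + (-9*1)*(1 - 3*(-2))) - 236)² = ((350/17 - 9*(1 + 6)) - 236)² = ((350/17 - 9*7) - 236)² = ((350/17 - 63) - 236)² = (-721/17 - 236)² = (-4733/17)² = 22401289/289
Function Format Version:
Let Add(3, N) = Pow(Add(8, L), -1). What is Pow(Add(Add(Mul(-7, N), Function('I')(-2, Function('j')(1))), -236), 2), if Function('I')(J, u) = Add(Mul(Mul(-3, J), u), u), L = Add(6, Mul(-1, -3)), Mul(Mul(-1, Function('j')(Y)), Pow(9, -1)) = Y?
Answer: Rational(22401289, 289) ≈ 77513.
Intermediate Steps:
Function('j')(Y) = Mul(-9, Y)
L = 9 (L = Add(6, 3) = 9)
Function('I')(J, u) = Add(u, Mul(-3, J, u)) (Function('I')(J, u) = Add(Mul(-3, J, u), u) = Add(u, Mul(-3, J, u)))
N = Rational(-50, 17) (N = Add(-3, Pow(Add(8, 9), -1)) = Add(-3, Pow(17, -1)) = Add(-3, Rational(1, 17)) = Rational(-50, 17) ≈ -2.9412)
Pow(Add(Add(Mul(-7, N), Function('I')(-2, Function('j')(1))), -236), 2) = Pow(Add(Add(Mul(-7, Rational(-50, 17)), Mul(Mul(-9, 1), Add(1, Mul(-3, -2)))), -236), 2) = Pow(Add(Add(Rational(350, 17), Mul(-9, Add(1, 6))), -236), 2) = Pow(Add(Add(Rational(350, 17), Mul(-9, 7)), -236), 2) = Pow(Add(Add(Rational(350, 17), -63), -236), 2) = Pow(Add(Rational(-721, 17), -236), 2) = Pow(Rational(-4733, 17), 2) = Rational(22401289, 289)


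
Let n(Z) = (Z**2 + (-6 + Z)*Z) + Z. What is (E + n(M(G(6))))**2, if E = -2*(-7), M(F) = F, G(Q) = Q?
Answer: 3136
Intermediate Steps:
n(Z) = Z + Z**2 + Z*(-6 + Z) (n(Z) = (Z**2 + Z*(-6 + Z)) + Z = Z + Z**2 + Z*(-6 + Z))
E = 14
(E + n(M(G(6))))**2 = (14 + 6*(-5 + 2*6))**2 = (14 + 6*(-5 + 12))**2 = (14 + 6*7)**2 = (14 + 42)**2 = 56**2 = 3136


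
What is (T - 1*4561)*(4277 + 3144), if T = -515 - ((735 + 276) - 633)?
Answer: -40474134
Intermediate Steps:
T = -893 (T = -515 - (1011 - 633) = -515 - 1*378 = -515 - 378 = -893)
(T - 1*4561)*(4277 + 3144) = (-893 - 1*4561)*(4277 + 3144) = (-893 - 4561)*7421 = -5454*7421 = -40474134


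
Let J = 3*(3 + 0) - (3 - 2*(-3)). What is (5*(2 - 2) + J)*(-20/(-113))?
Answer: 0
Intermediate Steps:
J = 0 (J = 3*3 - (3 + 6) = 9 - 1*9 = 9 - 9 = 0)
(5*(2 - 2) + J)*(-20/(-113)) = (5*(2 - 2) + 0)*(-20/(-113)) = (5*0 + 0)*(-20*(-1/113)) = (0 + 0)*(20/113) = 0*(20/113) = 0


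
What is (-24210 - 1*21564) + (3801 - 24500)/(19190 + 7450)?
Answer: -1219440059/26640 ≈ -45775.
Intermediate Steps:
(-24210 - 1*21564) + (3801 - 24500)/(19190 + 7450) = (-24210 - 21564) - 20699/26640 = -45774 - 20699*1/26640 = -45774 - 20699/26640 = -1219440059/26640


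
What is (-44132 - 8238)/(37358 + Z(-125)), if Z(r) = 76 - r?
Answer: -52370/37559 ≈ -1.3943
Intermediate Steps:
(-44132 - 8238)/(37358 + Z(-125)) = (-44132 - 8238)/(37358 + (76 - 1*(-125))) = -52370/(37358 + (76 + 125)) = -52370/(37358 + 201) = -52370/37559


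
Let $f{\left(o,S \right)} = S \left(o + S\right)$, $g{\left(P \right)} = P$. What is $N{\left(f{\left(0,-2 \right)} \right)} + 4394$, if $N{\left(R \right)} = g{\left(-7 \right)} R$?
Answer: $4366$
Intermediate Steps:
$f{\left(o,S \right)} = S \left(S + o\right)$
$N{\left(R \right)} = - 7 R$
$N{\left(f{\left(0,-2 \right)} \right)} + 4394 = - 7 \left(- 2 \left(-2 + 0\right)\right) + 4394 = - 7 \left(\left(-2\right) \left(-2\right)\right) + 4394 = \left(-7\right) 4 + 4394 = -28 + 4394 = 4366$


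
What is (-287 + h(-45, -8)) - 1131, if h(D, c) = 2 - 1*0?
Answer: -1416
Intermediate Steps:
h(D, c) = 2 (h(D, c) = 2 + 0 = 2)
(-287 + h(-45, -8)) - 1131 = (-287 + 2) - 1131 = -285 - 1131 = -1416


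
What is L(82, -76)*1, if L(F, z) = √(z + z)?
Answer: 2*I*√38 ≈ 12.329*I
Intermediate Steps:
L(F, z) = √2*√z (L(F, z) = √(2*z) = √2*√z)
L(82, -76)*1 = (√2*√(-76))*1 = (√2*(2*I*√19))*1 = (2*I*√38)*1 = 2*I*√38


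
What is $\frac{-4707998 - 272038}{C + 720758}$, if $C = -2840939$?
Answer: $\frac{1660012}{706727} \approx 2.3489$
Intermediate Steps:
$\frac{-4707998 - 272038}{C + 720758} = \frac{-4707998 - 272038}{-2840939 + 720758} = - \frac{4980036}{-2120181} = \left(-4980036\right) \left(- \frac{1}{2120181}\right) = \frac{1660012}{706727}$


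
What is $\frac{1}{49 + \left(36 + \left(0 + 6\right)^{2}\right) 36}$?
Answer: $\frac{1}{2641} \approx 0.00037864$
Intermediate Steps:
$\frac{1}{49 + \left(36 + \left(0 + 6\right)^{2}\right) 36} = \frac{1}{49 + \left(36 + 6^{2}\right) 36} = \frac{1}{49 + \left(36 + 36\right) 36} = \frac{1}{49 + 72 \cdot 36} = \frac{1}{49 + 2592} = \frac{1}{2641}$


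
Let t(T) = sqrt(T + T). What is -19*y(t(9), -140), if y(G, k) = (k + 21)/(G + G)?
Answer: 2261*sqrt(2)/12 ≈ 266.46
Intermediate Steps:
t(T) = sqrt(2)*sqrt(T) (t(T) = sqrt(2*T) = sqrt(2)*sqrt(T))
y(G, k) = (21 + k)/(2*G) (y(G, k) = (21 + k)/((2*G)) = (21 + k)*(1/(2*G)) = (21 + k)/(2*G))
-19*y(t(9), -140) = -19*(21 - 140)/(2*(sqrt(2)*sqrt(9))) = -19*(-119)/(2*(sqrt(2)*3)) = -19*(-119)/(2*(3*sqrt(2))) = -19*sqrt(2)/6*(-119)/2 = -(-2261)*sqrt(2)/12 = 2261*sqrt(2)/12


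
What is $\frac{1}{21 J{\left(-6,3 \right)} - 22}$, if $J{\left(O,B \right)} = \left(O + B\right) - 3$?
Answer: $- \frac{1}{148} \approx -0.0067568$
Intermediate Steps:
$J{\left(O,B \right)} = -3 + B + O$ ($J{\left(O,B \right)} = \left(B + O\right) - 3 = -3 + B + O$)
$\frac{1}{21 J{\left(-6,3 \right)} - 22} = \frac{1}{21 \left(-3 + 3 - 6\right) - 22} = \frac{1}{21 \left(-6\right) - 22} = \frac{1}{-126 - 22} = \frac{1}{-148} = - \frac{1}{148}$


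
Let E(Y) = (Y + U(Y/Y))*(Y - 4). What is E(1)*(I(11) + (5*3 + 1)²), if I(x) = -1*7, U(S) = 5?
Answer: -4482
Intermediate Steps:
I(x) = -7
E(Y) = (-4 + Y)*(5 + Y) (E(Y) = (Y + 5)*(Y - 4) = (5 + Y)*(-4 + Y) = (-4 + Y)*(5 + Y))
E(1)*(I(11) + (5*3 + 1)²) = (-20 + 1 + 1²)*(-7 + (5*3 + 1)²) = (-20 + 1 + 1)*(-7 + (15 + 1)²) = -18*(-7 + 16²) = -18*(-7 + 256) = -18*249 = -4482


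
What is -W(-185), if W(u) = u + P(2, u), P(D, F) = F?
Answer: 370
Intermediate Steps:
W(u) = 2*u (W(u) = u + u = 2*u)
-W(-185) = -2*(-185) = -1*(-370) = 370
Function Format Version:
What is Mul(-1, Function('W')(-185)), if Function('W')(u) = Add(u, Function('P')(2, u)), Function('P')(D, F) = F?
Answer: 370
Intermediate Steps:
Function('W')(u) = Mul(2, u) (Function('W')(u) = Add(u, u) = Mul(2, u))
Mul(-1, Function('W')(-185)) = Mul(-1, Mul(2, -185)) = Mul(-1, -370) = 370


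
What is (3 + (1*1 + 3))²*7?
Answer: 343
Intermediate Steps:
(3 + (1*1 + 3))²*7 = (3 + (1 + 3))²*7 = (3 + 4)²*7 = 7²*7 = 49*7 = 343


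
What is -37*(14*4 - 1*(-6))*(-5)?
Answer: 11470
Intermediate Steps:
-37*(14*4 - 1*(-6))*(-5) = -37*(56 + 6)*(-5) = -37*62*(-5) = -2294*(-5) = 11470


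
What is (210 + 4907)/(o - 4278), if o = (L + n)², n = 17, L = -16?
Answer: -731/611 ≈ -1.1964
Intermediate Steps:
o = 1 (o = (-16 + 17)² = 1² = 1)
(210 + 4907)/(o - 4278) = (210 + 4907)/(1 - 4278) = 5117/(-4277) = 5117*(-1/4277) = -731/611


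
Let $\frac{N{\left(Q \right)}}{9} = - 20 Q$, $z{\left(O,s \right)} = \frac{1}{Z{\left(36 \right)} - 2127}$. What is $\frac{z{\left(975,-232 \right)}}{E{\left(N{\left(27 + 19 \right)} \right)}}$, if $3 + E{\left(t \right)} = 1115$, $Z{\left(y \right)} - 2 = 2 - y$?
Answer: $- \frac{1}{2400808} \approx -4.1653 \cdot 10^{-7}$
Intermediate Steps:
$Z{\left(y \right)} = 4 - y$ ($Z{\left(y \right)} = 2 - \left(-2 + y\right) = 4 - y$)
$z{\left(O,s \right)} = - \frac{1}{2159}$ ($z{\left(O,s \right)} = \frac{1}{\left(4 - 36\right) - 2127} = \frac{1}{-32 - 2127} = \frac{1}{-2159} = - \frac{1}{2159}$)
$N{\left(Q \right)} = - 180 Q$ ($N{\left(Q \right)} = 9 \left(- 20 Q\right) = - 180 Q$)
$E{\left(t \right)} = 1112$ ($E{\left(t \right)} = -3 + 1115 = 1112$)
$\frac{z{\left(975,-232 \right)}}{E{\left(N{\left(27 + 19 \right)} \right)}} = - \frac{1}{2159 \cdot 1112} = \left(- \frac{1}{2159}\right) \frac{1}{1112} = - \frac{1}{2400808}$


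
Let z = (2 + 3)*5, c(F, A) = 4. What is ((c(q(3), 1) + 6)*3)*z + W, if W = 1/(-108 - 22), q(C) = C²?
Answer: 97499/130 ≈ 749.99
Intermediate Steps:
z = 25 (z = 5*5 = 25)
W = -1/130 (W = 1/(-130) = -1/130 ≈ -0.0076923)
((c(q(3), 1) + 6)*3)*z + W = ((4 + 6)*3)*25 - 1/130 = (10*3)*25 - 1/130 = 30*25 - 1/130 = 750 - 1/130 = 97499/130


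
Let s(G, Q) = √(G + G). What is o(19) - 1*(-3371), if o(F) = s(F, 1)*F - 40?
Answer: 3331 + 19*√38 ≈ 3448.1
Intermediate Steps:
s(G, Q) = √2*√G (s(G, Q) = √(2*G) = √2*√G)
o(F) = -40 + √2*F^(3/2) (o(F) = (√2*√F)*F - 40 = √2*F^(3/2) - 40 = -40 + √2*F^(3/2))
o(19) - 1*(-3371) = (-40 + √2*19^(3/2)) - 1*(-3371) = (-40 + √2*(19*√19)) + 3371 = (-40 + 19*√38) + 3371 = 3331 + 19*√38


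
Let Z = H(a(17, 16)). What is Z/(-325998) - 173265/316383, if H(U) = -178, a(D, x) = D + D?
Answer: -9404621216/17190037539 ≈ -0.54710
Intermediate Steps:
a(D, x) = 2*D
Z = -178
Z/(-325998) - 173265/316383 = -178/(-325998) - 173265/316383 = -178*(-1/325998) - 173265*1/316383 = 89/162999 - 57755/105461 = -9404621216/17190037539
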